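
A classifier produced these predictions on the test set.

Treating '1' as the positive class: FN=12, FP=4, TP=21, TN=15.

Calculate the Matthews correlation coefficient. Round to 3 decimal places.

0.410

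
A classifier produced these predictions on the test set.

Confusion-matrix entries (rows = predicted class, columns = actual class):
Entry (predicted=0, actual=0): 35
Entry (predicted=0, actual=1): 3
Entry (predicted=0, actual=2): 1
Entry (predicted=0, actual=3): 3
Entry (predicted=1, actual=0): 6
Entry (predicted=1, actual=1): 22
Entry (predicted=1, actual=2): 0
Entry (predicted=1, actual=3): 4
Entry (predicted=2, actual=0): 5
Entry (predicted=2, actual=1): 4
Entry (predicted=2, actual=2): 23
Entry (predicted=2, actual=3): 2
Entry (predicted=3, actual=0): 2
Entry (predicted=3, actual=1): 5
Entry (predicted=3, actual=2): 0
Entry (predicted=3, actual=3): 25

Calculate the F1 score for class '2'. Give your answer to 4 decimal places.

Treat '2' as positive and all other classes as negative.
F1 score = 2·TP/(2·TP+FP+FN).
2: TP=23, FP=5+4+2=11, FN=1+0+0=1 → 46/58 = 0.79310

0.7931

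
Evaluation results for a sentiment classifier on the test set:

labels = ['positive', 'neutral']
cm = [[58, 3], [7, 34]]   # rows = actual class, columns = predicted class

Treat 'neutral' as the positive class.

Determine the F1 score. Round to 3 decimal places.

Precision = TP/(TP+FP) = 34/37 = 0.9189
Recall = TP/(TP+FN) = 34/41 = 0.8293
F1 = 2·TP/(2·TP+FP+FN) = 68/78 = 0.872

0.872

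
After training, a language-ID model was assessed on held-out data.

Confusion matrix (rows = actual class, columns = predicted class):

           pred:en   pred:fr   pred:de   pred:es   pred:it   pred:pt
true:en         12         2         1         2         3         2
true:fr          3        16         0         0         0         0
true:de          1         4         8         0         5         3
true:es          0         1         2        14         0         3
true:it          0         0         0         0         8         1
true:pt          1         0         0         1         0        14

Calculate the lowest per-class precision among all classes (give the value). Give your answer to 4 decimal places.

0.5000

Per-class precision (TP/(TP+FP)):
  en: TP=12, FP=3+1+0+0+1=5 → 12/17 = 0.70588
  fr: TP=16, FP=2+4+1+0+0=7 → 16/23 = 0.69565
  de: TP=8, FP=1+0+2+0+0=3 → 8/11 = 0.72727
  es: TP=14, FP=2+0+0+0+1=3 → 14/17 = 0.82353
  it: TP=8, FP=3+0+5+0+0=8 → 8/16 = 0.50000
  pt: TP=14, FP=2+0+3+3+1=9 → 14/23 = 0.60870
Lowest is class 'it' with precision = 0.5000.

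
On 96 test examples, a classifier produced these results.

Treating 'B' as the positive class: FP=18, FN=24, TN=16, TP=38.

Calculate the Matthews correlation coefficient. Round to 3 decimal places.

MCC = (TP·TN − FP·FN) / √((TP+FP)(TP+FN)(TN+FP)(TN+FN))
Numerator = 38·16 − 18·24 = 176
Denominator = √(56·62·34·40) = √4721920 = 2172.9979
MCC = 176 / 2172.9979 = 0.081

0.081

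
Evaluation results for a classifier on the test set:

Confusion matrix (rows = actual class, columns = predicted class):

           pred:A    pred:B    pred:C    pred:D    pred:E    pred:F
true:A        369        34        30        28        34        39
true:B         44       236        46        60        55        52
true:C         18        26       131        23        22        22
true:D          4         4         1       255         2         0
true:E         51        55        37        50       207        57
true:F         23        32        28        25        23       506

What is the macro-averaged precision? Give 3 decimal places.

0.624

Per-class precision (TP/(TP+FP)):
  A: TP=369, FP=44+18+4+51+23=140 → 369/509 = 0.7250
  B: TP=236, FP=34+26+4+55+32=151 → 236/387 = 0.6098
  C: TP=131, FP=30+46+1+37+28=142 → 131/273 = 0.4799
  D: TP=255, FP=28+60+23+50+25=186 → 255/441 = 0.5782
  E: TP=207, FP=34+55+22+2+23=136 → 207/343 = 0.6035
  F: TP=506, FP=39+52+22+0+57=170 → 506/676 = 0.7485
Macro-precision = mean = (0.7250 + 0.6098 + 0.4799 + 0.5782 + 0.6035 + 0.7485) / 6 = 0.624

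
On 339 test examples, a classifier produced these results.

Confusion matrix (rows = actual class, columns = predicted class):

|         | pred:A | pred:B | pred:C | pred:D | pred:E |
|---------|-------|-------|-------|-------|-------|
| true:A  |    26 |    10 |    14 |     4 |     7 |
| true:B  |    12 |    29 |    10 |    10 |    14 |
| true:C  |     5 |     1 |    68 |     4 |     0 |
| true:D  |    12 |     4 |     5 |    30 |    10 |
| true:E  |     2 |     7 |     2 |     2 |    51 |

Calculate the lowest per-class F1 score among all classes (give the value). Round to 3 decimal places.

0.441

Per-class F1 score (2·TP/(2·TP+FP+FN)):
  A: TP=26, FP=12+5+12+2=31, FN=10+14+4+7=35 → 52/118 = 0.4407
  B: TP=29, FP=10+1+4+7=22, FN=12+10+10+14=46 → 58/126 = 0.4603
  C: TP=68, FP=14+10+5+2=31, FN=5+1+4+0=10 → 136/177 = 0.7684
  D: TP=30, FP=4+10+4+2=20, FN=12+4+5+10=31 → 60/111 = 0.5405
  E: TP=51, FP=7+14+0+10=31, FN=2+7+2+2=13 → 102/146 = 0.6986
Lowest is class 'A' with F1 score = 0.441.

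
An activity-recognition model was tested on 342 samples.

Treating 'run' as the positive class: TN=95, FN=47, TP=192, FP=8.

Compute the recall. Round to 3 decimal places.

0.803

Recall = TP/(TP+FN) = 192/(192+47) = 192/239 = 0.803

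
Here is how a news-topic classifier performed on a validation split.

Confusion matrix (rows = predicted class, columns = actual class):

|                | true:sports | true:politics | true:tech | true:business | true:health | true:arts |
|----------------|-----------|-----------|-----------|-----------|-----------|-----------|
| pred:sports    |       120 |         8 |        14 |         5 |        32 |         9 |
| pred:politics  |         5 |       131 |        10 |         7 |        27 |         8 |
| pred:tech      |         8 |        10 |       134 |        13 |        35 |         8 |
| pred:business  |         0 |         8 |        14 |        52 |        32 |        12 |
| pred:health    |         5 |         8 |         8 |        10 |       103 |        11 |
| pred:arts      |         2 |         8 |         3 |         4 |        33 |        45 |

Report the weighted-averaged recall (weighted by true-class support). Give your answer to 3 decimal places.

Per-class recall (TP/(TP+FN)):
  sports: TP=120, FN=5+8+0+5+2=20 → 120/140 = 0.8571
  politics: TP=131, FN=8+10+8+8+8=42 → 131/173 = 0.7572
  tech: TP=134, FN=14+10+14+8+3=49 → 134/183 = 0.7322
  business: TP=52, FN=5+7+13+10+4=39 → 52/91 = 0.5714
  health: TP=103, FN=32+27+35+32+33=159 → 103/262 = 0.3931
  arts: TP=45, FN=9+8+8+12+11=48 → 45/93 = 0.4839
Weighted-recall = Σ (supportᵢ/N)·recallᵢ with N=942: (140/942)·0.8571 + (173/942)·0.7572 + (183/942)·0.7322 + (91/942)·0.5714 + (262/942)·0.3931 + (93/942)·0.4839 = 0.621

0.621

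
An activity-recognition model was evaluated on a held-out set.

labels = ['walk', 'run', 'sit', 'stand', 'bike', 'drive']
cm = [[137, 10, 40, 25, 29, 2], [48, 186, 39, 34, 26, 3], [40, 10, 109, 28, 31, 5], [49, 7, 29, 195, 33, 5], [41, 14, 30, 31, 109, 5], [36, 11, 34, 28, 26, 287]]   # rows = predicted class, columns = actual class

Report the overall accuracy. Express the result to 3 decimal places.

0.577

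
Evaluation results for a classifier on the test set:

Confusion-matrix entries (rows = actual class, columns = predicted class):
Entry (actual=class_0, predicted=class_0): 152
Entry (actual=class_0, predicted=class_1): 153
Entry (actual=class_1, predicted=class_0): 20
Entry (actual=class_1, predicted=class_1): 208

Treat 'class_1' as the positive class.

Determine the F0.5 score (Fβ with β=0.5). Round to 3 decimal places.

0.622

Fβ = (1+β²)·TP / ((1+β²)·TP + β²·FN + FP), with β²=1/4
= 1.25·208 / (1.25·208 + 0.25·20 + 153) = 0.622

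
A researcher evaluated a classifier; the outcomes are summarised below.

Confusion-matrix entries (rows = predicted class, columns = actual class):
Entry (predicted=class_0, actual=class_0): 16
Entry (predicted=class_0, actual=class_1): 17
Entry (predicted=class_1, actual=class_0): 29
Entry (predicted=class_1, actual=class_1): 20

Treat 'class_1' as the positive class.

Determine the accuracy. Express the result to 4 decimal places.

Accuracy = (TP+TN)/N = (20+16)/82 = 0.4390

0.4390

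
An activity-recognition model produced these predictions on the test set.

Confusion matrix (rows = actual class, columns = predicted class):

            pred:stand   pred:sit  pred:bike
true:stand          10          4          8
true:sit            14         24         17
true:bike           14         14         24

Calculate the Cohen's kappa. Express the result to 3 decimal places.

0.163

Observed agreement pₒ = trace/N = 58/129 = 0.4496
Expected agreement pₑ = Σ (rowᵢ·colᵢ)/N² = (22·38 + 55·42 + 52·49)/129² = 0.3422
κ = (pₒ − pₑ)/(1 − pₑ) = (0.4496 − 0.3422)/(1 − 0.3422) = 0.163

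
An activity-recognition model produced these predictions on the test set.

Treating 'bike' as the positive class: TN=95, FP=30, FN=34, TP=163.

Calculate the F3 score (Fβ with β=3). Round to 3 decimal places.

Fβ = (1+β²)·TP / ((1+β²)·TP + β²·FN + FP), with β²=9
= 10·163 / (10·163 + 9·34 + 30) = 0.829

0.829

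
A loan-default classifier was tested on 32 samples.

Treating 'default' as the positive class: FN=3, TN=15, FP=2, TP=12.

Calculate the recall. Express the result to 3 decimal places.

0.800

Recall = TP/(TP+FN) = 12/(12+3) = 12/15 = 0.800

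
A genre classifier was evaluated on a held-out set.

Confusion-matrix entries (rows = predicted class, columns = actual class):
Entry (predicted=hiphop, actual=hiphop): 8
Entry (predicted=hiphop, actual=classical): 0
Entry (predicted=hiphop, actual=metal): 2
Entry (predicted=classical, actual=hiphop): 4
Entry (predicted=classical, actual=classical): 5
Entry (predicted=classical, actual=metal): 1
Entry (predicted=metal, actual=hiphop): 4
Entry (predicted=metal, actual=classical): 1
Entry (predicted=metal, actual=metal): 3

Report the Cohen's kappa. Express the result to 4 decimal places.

Observed agreement pₒ = trace/N = 16/28 = 0.57143
Expected agreement pₑ = Σ (rowᵢ·colᵢ)/N² = (16·10 + 6·10 + 6·8)/28² = 0.34184
κ = (pₒ − pₑ)/(1 − pₑ) = (0.57143 − 0.34184)/(1 − 0.34184) = 0.3488

0.3488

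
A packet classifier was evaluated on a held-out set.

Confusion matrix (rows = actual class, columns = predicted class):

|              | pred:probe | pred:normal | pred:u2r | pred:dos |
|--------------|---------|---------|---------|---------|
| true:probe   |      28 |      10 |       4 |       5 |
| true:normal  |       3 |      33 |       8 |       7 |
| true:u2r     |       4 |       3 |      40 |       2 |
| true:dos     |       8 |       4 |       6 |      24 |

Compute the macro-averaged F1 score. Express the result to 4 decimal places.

Per-class F1 score (2·TP/(2·TP+FP+FN)):
  probe: TP=28, FP=3+4+8=15, FN=10+4+5=19 → 56/90 = 0.62222
  normal: TP=33, FP=10+3+4=17, FN=3+8+7=18 → 66/101 = 0.65347
  u2r: TP=40, FP=4+8+6=18, FN=4+3+2=9 → 80/107 = 0.74766
  dos: TP=24, FP=5+7+2=14, FN=8+4+6=18 → 48/80 = 0.60000
Macro-F1 score = mean = (0.62222 + 0.65347 + 0.74766 + 0.60000) / 4 = 0.6558

0.6558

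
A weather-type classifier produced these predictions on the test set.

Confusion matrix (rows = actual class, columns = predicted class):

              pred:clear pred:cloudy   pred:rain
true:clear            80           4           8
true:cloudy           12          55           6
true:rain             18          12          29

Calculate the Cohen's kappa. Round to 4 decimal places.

0.5844

Observed agreement pₒ = trace/N = 164/224 = 0.73214
Expected agreement pₑ = Σ (rowᵢ·colᵢ)/N² = (92·110 + 73·71 + 59·43)/224² = 0.35555
κ = (pₒ − pₑ)/(1 − pₑ) = (0.73214 − 0.35555)/(1 − 0.35555) = 0.5844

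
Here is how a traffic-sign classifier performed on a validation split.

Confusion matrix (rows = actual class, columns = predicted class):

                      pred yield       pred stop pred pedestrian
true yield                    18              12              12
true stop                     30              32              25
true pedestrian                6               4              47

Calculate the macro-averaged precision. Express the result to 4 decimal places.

Per-class precision (TP/(TP+FP)):
  yield: TP=18, FP=30+6=36 → 18/54 = 0.33333
  stop: TP=32, FP=12+4=16 → 32/48 = 0.66667
  pedestrian: TP=47, FP=12+25=37 → 47/84 = 0.55952
Macro-precision = mean = (0.33333 + 0.66667 + 0.55952) / 3 = 0.5198

0.5198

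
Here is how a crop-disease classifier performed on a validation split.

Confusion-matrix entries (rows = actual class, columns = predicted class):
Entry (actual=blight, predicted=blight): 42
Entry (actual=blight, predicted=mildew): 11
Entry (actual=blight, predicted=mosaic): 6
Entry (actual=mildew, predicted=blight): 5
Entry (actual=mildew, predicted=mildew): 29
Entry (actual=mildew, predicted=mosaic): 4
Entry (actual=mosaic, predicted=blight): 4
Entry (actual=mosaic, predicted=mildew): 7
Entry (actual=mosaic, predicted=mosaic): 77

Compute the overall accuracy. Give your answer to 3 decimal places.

0.800

Accuracy = trace / total = (42+29+77=148) / 185 = 148/185 = 0.800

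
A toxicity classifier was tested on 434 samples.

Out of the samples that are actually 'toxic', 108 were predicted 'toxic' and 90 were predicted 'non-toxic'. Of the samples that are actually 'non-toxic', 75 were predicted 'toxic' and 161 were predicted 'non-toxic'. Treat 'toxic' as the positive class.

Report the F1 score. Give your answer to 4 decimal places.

Precision = TP/(TP+FP) = 108/183 = 0.5902
Recall = TP/(TP+FN) = 108/198 = 0.5455
F1 = 2·TP/(2·TP+FP+FN) = 216/381 = 0.5669

0.5669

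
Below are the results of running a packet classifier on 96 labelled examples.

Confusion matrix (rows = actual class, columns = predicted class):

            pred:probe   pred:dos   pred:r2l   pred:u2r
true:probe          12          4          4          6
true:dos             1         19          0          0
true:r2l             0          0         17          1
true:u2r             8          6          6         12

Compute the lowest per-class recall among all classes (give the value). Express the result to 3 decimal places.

Per-class recall (TP/(TP+FN)):
  probe: TP=12, FN=4+4+6=14 → 12/26 = 0.4615
  dos: TP=19, FN=1+0+0=1 → 19/20 = 0.9500
  r2l: TP=17, FN=0+0+1=1 → 17/18 = 0.9444
  u2r: TP=12, FN=8+6+6=20 → 12/32 = 0.3750
Lowest is class 'u2r' with recall = 0.375.

0.375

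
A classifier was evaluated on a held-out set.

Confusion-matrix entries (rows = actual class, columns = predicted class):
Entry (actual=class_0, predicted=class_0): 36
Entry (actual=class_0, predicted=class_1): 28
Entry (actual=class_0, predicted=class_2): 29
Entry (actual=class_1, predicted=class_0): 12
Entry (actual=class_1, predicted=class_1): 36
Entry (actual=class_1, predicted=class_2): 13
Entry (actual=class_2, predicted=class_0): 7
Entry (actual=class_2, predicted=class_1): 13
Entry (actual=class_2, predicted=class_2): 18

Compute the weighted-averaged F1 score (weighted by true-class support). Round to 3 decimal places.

Per-class F1 score (2·TP/(2·TP+FP+FN)):
  class_0: TP=36, FP=12+7=19, FN=28+29=57 → 72/148 = 0.4865
  class_1: TP=36, FP=28+13=41, FN=12+13=25 → 72/138 = 0.5217
  class_2: TP=18, FP=29+13=42, FN=7+13=20 → 36/98 = 0.3673
Weighted-F1 score = Σ (supportᵢ/N)·F1 scoreᵢ with N=192: (93/192)·0.4865 + (61/192)·0.5217 + (38/192)·0.3673 = 0.474

0.474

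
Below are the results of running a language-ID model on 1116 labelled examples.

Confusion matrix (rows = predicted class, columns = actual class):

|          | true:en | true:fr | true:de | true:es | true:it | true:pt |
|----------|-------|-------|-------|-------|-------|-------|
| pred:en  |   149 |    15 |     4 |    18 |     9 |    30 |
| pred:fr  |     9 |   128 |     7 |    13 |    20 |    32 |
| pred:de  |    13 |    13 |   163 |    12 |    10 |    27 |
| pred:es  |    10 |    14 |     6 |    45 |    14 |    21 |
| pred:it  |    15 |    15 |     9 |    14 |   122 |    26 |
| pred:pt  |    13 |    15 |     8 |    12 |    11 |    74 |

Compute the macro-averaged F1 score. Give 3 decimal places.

Per-class F1 score (2·TP/(2·TP+FP+FN)):
  en: TP=149, FP=15+4+18+9+30=76, FN=9+13+10+15+13=60 → 298/434 = 0.6866
  fr: TP=128, FP=9+7+13+20+32=81, FN=15+13+14+15+15=72 → 256/409 = 0.6259
  de: TP=163, FP=13+13+12+10+27=75, FN=4+7+6+9+8=34 → 326/435 = 0.7494
  es: TP=45, FP=10+14+6+14+21=65, FN=18+13+12+14+12=69 → 90/224 = 0.4018
  it: TP=122, FP=15+15+9+14+26=79, FN=9+20+10+14+11=64 → 244/387 = 0.6305
  pt: TP=74, FP=13+15+8+12+11=59, FN=30+32+27+21+26=136 → 148/343 = 0.4315
Macro-F1 score = mean = (0.6866 + 0.6259 + 0.7494 + 0.4018 + 0.6305 + 0.4315) / 6 = 0.588

0.588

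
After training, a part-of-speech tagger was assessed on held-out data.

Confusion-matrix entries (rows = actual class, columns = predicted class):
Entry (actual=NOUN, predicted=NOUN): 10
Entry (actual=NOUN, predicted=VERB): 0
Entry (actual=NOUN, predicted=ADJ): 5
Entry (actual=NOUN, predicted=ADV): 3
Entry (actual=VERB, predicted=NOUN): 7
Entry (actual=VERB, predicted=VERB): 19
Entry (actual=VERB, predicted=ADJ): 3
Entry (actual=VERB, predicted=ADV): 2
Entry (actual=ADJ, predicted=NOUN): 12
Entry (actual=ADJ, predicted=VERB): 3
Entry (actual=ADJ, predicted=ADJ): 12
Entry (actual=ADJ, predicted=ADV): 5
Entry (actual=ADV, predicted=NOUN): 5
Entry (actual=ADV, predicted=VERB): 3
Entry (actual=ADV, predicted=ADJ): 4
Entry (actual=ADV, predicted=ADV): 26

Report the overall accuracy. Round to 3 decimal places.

0.563

Accuracy = trace / total = (10+19+12+26=67) / 119 = 67/119 = 0.563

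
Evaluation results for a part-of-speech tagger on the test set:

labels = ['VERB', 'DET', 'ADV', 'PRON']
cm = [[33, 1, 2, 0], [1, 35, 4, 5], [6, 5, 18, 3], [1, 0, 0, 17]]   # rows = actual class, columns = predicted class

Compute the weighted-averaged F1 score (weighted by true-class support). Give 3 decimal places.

0.781

Per-class F1 score (2·TP/(2·TP+FP+FN)):
  VERB: TP=33, FP=1+6+1=8, FN=1+2+0=3 → 66/77 = 0.8571
  DET: TP=35, FP=1+5+0=6, FN=1+4+5=10 → 70/86 = 0.8140
  ADV: TP=18, FP=2+4+0=6, FN=6+5+3=14 → 36/56 = 0.6429
  PRON: TP=17, FP=0+5+3=8, FN=1+0+0=1 → 34/43 = 0.7907
Weighted-F1 score = Σ (supportᵢ/N)·F1 scoreᵢ with N=131: (36/131)·0.8571 + (45/131)·0.8140 + (32/131)·0.6429 + (18/131)·0.7907 = 0.781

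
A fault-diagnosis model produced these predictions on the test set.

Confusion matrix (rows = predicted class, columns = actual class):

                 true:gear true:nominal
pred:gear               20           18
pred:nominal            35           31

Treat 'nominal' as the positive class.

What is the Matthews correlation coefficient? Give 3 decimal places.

MCC = (TP·TN − FP·FN) / √((TP+FP)(TP+FN)(TN+FP)(TN+FN))
Numerator = 31·20 − 35·18 = -10
Denominator = √(66·49·55·38) = √6759060 = 2599.8192
MCC = -10 / 2599.8192 = -0.004

-0.004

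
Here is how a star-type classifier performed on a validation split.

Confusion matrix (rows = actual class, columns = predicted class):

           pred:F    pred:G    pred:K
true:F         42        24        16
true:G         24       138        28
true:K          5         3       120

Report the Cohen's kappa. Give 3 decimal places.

Observed agreement pₒ = trace/N = 300/400 = 0.7500
Expected agreement pₑ = Σ (rowᵢ·colᵢ)/N² = (82·71 + 190·165 + 128·164)/400² = 0.3635
κ = (pₒ − pₑ)/(1 − pₑ) = (0.7500 − 0.3635)/(1 − 0.3635) = 0.607

0.607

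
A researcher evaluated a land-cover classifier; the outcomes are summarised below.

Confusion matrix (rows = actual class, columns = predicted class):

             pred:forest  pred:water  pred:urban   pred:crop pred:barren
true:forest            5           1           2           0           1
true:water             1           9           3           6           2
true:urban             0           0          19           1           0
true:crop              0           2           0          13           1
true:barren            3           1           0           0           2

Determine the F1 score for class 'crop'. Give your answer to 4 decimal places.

0.7222

One-vs-rest for 'crop': TP = diagonal; FP = other classes predicted 'crop'; FN = 'crop' predicted as other.
F1 score = 2·TP/(2·TP+FP+FN).
crop: TP=13, FP=0+6+1+0=7, FN=0+2+0+1=3 → 26/36 = 0.72222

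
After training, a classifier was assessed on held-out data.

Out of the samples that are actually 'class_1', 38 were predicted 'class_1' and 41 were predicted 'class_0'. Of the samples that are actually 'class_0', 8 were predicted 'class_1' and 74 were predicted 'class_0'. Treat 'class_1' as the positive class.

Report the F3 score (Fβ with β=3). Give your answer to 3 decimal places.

0.502

Fβ = (1+β²)·TP / ((1+β²)·TP + β²·FN + FP), with β²=9
= 10·38 / (10·38 + 9·41 + 8) = 0.502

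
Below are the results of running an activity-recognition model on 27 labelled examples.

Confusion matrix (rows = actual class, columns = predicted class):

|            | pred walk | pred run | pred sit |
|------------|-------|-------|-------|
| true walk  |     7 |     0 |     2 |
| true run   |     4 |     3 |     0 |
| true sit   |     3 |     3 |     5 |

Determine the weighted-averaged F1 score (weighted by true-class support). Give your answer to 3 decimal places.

Per-class F1 score (2·TP/(2·TP+FP+FN)):
  walk: TP=7, FP=4+3=7, FN=0+2=2 → 14/23 = 0.6087
  run: TP=3, FP=0+3=3, FN=4+0=4 → 6/13 = 0.4615
  sit: TP=5, FP=2+0=2, FN=3+3=6 → 10/18 = 0.5556
Weighted-F1 score = Σ (supportᵢ/N)·F1 scoreᵢ with N=27: (9/27)·0.6087 + (7/27)·0.4615 + (11/27)·0.5556 = 0.549

0.549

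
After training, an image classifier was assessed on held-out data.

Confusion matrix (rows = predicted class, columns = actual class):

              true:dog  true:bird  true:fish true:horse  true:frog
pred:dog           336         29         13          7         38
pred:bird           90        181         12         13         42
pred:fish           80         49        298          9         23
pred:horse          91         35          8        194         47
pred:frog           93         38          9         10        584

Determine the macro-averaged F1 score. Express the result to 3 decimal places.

0.665

Per-class F1 score (2·TP/(2·TP+FP+FN)):
  dog: TP=336, FP=29+13+7+38=87, FN=90+80+91+93=354 → 672/1113 = 0.6038
  bird: TP=181, FP=90+12+13+42=157, FN=29+49+35+38=151 → 362/670 = 0.5403
  fish: TP=298, FP=80+49+9+23=161, FN=13+12+8+9=42 → 596/799 = 0.7459
  horse: TP=194, FP=91+35+8+47=181, FN=7+13+9+10=39 → 388/608 = 0.6382
  frog: TP=584, FP=93+38+9+10=150, FN=38+42+23+47=150 → 1168/1468 = 0.7956
Macro-F1 score = mean = (0.6038 + 0.5403 + 0.7459 + 0.6382 + 0.7956) / 5 = 0.665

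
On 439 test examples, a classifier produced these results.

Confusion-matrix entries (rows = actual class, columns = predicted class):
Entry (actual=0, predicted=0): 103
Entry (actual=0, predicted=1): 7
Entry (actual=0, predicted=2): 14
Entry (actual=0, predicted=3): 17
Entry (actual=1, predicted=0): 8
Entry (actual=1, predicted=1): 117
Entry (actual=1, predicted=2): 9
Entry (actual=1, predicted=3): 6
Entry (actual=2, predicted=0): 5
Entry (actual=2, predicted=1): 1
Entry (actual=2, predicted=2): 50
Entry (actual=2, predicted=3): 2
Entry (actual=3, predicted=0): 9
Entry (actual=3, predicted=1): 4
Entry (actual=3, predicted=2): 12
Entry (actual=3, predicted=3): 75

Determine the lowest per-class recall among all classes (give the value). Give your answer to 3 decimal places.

Per-class recall (TP/(TP+FN)):
  0: TP=103, FN=7+14+17=38 → 103/141 = 0.7305
  1: TP=117, FN=8+9+6=23 → 117/140 = 0.8357
  2: TP=50, FN=5+1+2=8 → 50/58 = 0.8621
  3: TP=75, FN=9+4+12=25 → 75/100 = 0.7500
Lowest is class '0' with recall = 0.730.

0.730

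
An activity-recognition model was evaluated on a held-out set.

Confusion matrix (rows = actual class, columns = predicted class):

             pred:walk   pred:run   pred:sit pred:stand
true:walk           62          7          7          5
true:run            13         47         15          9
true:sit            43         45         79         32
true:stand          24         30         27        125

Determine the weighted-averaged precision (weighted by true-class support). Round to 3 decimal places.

0.595

Per-class precision (TP/(TP+FP)):
  walk: TP=62, FP=13+43+24=80 → 62/142 = 0.4366
  run: TP=47, FP=7+45+30=82 → 47/129 = 0.3643
  sit: TP=79, FP=7+15+27=49 → 79/128 = 0.6172
  stand: TP=125, FP=5+9+32=46 → 125/171 = 0.7310
Weighted-precision = Σ (supportᵢ/N)·precisionᵢ with N=570: (81/570)·0.4366 + (84/570)·0.3643 + (199/570)·0.6172 + (206/570)·0.7310 = 0.595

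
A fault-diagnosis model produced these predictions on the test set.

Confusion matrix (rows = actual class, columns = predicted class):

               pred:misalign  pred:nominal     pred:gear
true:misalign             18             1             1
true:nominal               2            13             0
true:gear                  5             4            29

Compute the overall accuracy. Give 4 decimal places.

Accuracy = trace / total = (18+13+29=60) / 73 = 60/73 = 0.8219

0.8219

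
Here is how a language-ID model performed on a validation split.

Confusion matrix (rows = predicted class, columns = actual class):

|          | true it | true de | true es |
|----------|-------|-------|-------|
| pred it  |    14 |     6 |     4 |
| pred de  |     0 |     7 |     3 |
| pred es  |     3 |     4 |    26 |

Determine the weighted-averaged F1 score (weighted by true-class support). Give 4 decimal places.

0.6929

Per-class F1 score (2·TP/(2·TP+FP+FN)):
  it: TP=14, FP=6+4=10, FN=0+3=3 → 28/41 = 0.68293
  de: TP=7, FP=0+3=3, FN=6+4=10 → 14/27 = 0.51852
  es: TP=26, FP=3+4=7, FN=4+3=7 → 52/66 = 0.78788
Weighted-F1 score = Σ (supportᵢ/N)·F1 scoreᵢ with N=67: (17/67)·0.68293 + (17/67)·0.51852 + (33/67)·0.78788 = 0.6929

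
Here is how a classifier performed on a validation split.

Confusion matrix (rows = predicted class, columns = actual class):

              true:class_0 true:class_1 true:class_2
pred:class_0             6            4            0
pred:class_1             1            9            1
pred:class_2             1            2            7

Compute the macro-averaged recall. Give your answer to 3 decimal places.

0.742

Per-class recall (TP/(TP+FN)):
  class_0: TP=6, FN=1+1=2 → 6/8 = 0.7500
  class_1: TP=9, FN=4+2=6 → 9/15 = 0.6000
  class_2: TP=7, FN=0+1=1 → 7/8 = 0.8750
Macro-recall = mean = (0.7500 + 0.6000 + 0.8750) / 3 = 0.742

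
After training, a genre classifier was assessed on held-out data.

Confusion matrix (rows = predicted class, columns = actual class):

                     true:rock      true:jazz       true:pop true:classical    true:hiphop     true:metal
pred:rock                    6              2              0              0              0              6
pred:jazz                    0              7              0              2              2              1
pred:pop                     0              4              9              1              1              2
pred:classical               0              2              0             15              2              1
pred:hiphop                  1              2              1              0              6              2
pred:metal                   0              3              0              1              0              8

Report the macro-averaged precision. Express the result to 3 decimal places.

Per-class precision (TP/(TP+FP)):
  rock: TP=6, FP=2+0+0+0+6=8 → 6/14 = 0.4286
  jazz: TP=7, FP=0+0+2+2+1=5 → 7/12 = 0.5833
  pop: TP=9, FP=0+4+1+1+2=8 → 9/17 = 0.5294
  classical: TP=15, FP=0+2+0+2+1=5 → 15/20 = 0.7500
  hiphop: TP=6, FP=1+2+1+0+2=6 → 6/12 = 0.5000
  metal: TP=8, FP=0+3+0+1+0=4 → 8/12 = 0.6667
Macro-precision = mean = (0.4286 + 0.5833 + 0.5294 + 0.7500 + 0.5000 + 0.6667) / 6 = 0.576

0.576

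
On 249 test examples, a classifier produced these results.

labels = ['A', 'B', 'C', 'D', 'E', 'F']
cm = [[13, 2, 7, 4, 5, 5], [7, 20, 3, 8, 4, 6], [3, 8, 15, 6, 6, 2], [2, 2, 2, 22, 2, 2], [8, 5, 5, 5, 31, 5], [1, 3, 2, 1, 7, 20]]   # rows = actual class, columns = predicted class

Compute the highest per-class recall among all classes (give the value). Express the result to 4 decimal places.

0.6875

Per-class recall (TP/(TP+FN)):
  A: TP=13, FN=2+7+4+5+5=23 → 13/36 = 0.36111
  B: TP=20, FN=7+3+8+4+6=28 → 20/48 = 0.41667
  C: TP=15, FN=3+8+6+6+2=25 → 15/40 = 0.37500
  D: TP=22, FN=2+2+2+2+2=10 → 22/32 = 0.68750
  E: TP=31, FN=8+5+5+5+5=28 → 31/59 = 0.52542
  F: TP=20, FN=1+3+2+1+7=14 → 20/34 = 0.58824
Highest is class 'D' with recall = 0.6875.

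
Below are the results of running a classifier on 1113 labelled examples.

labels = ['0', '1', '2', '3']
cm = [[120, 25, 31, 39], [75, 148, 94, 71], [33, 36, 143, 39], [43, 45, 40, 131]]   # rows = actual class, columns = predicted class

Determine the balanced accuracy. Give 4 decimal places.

0.5038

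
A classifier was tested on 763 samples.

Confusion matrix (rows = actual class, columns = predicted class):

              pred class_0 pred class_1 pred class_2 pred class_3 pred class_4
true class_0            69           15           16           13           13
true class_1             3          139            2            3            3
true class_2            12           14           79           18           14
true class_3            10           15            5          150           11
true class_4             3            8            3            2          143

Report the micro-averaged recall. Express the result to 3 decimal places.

0.760

Micro-averaging pools counts across classes: ΣTP=580, ΣFP=183, ΣFN=183.
Micro-recall = TP/(TP+FN) on pooled counts = 0.760 (equals overall accuracy in single-label multiclass).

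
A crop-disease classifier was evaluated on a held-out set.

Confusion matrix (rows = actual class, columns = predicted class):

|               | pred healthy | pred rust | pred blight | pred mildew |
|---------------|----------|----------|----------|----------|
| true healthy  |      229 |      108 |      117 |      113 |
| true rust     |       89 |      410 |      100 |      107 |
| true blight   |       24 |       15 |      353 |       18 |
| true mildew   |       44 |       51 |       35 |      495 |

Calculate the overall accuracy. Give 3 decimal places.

0.644

Accuracy = trace / total = (229+410+353+495=1487) / 2308 = 1487/2308 = 0.644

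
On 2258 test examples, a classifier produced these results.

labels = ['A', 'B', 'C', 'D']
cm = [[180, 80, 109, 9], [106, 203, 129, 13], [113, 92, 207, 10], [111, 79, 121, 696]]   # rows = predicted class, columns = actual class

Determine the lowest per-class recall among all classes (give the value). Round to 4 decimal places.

Per-class recall (TP/(TP+FN)):
  A: TP=180, FN=106+113+111=330 → 180/510 = 0.35294
  B: TP=203, FN=80+92+79=251 → 203/454 = 0.44714
  C: TP=207, FN=109+129+121=359 → 207/566 = 0.36572
  D: TP=696, FN=9+13+10=32 → 696/728 = 0.95604
Lowest is class 'A' with recall = 0.3529.

0.3529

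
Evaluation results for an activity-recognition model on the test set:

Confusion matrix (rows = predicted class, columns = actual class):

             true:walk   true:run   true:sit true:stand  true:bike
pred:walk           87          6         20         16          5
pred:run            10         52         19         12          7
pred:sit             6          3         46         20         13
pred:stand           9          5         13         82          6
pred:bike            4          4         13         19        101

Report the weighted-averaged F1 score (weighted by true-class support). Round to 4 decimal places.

Per-class F1 score (2·TP/(2·TP+FP+FN)):
  walk: TP=87, FP=6+20+16+5=47, FN=10+6+9+4=29 → 174/250 = 0.69600
  run: TP=52, FP=10+19+12+7=48, FN=6+3+5+4=18 → 104/170 = 0.61176
  sit: TP=46, FP=6+3+20+13=42, FN=20+19+13+13=65 → 92/199 = 0.46231
  stand: TP=82, FP=9+5+13+6=33, FN=16+12+20+19=67 → 164/264 = 0.62121
  bike: TP=101, FP=4+4+13+19=40, FN=5+7+13+6=31 → 202/273 = 0.73993
Weighted-F1 score = Σ (supportᵢ/N)·F1 scoreᵢ with N=578: (116/578)·0.69600 + (70/578)·0.61176 + (111/578)·0.46231 + (149/578)·0.62121 + (132/578)·0.73993 = 0.6317

0.6317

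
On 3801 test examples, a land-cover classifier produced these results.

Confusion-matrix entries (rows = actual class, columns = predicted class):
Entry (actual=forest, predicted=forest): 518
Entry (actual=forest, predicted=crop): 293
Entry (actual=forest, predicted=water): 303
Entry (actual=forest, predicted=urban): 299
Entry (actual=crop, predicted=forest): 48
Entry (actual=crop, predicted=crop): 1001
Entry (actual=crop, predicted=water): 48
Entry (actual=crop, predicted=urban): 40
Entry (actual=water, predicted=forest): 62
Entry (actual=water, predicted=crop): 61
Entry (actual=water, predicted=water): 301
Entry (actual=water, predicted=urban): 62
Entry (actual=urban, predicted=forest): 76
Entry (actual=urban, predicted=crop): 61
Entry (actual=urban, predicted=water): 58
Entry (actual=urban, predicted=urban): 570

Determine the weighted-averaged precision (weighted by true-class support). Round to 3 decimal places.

Per-class precision (TP/(TP+FP)):
  forest: TP=518, FP=48+62+76=186 → 518/704 = 0.7358
  crop: TP=1001, FP=293+61+61=415 → 1001/1416 = 0.7069
  water: TP=301, FP=303+48+58=409 → 301/710 = 0.4239
  urban: TP=570, FP=299+40+62=401 → 570/971 = 0.5870
Weighted-precision = Σ (supportᵢ/N)·precisionᵢ with N=3801: (1413/3801)·0.7358 + (1137/3801)·0.7069 + (486/3801)·0.4239 + (765/3801)·0.5870 = 0.657

0.657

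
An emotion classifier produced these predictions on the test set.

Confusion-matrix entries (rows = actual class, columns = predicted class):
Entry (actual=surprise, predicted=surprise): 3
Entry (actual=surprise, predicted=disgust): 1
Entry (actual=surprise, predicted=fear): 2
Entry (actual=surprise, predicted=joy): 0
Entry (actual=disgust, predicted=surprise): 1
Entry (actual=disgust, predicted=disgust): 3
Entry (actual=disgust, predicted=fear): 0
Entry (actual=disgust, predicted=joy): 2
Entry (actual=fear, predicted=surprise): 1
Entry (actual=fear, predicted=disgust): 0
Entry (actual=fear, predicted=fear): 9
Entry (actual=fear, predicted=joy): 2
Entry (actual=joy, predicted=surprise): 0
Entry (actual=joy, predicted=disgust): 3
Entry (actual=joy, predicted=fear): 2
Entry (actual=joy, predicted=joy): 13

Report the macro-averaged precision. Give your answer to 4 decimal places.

0.6214

Per-class precision (TP/(TP+FP)):
  surprise: TP=3, FP=1+1+0=2 → 3/5 = 0.60000
  disgust: TP=3, FP=1+0+3=4 → 3/7 = 0.42857
  fear: TP=9, FP=2+0+2=4 → 9/13 = 0.69231
  joy: TP=13, FP=0+2+2=4 → 13/17 = 0.76471
Macro-precision = mean = (0.60000 + 0.42857 + 0.69231 + 0.76471) / 4 = 0.6214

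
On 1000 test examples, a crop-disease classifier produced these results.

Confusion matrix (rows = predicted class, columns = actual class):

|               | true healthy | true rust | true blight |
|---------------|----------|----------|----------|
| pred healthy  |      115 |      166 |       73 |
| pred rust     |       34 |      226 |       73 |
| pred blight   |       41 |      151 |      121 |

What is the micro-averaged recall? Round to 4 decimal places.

0.4620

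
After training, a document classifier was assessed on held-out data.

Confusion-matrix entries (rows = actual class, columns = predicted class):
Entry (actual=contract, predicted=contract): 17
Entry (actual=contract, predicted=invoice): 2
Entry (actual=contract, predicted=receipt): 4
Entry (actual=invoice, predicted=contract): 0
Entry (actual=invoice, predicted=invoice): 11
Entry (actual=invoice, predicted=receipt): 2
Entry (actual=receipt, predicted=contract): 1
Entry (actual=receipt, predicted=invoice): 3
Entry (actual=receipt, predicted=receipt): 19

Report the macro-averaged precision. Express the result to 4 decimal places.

Per-class precision (TP/(TP+FP)):
  contract: TP=17, FP=0+1=1 → 17/18 = 0.94444
  invoice: TP=11, FP=2+3=5 → 11/16 = 0.68750
  receipt: TP=19, FP=4+2=6 → 19/25 = 0.76000
Macro-precision = mean = (0.94444 + 0.68750 + 0.76000) / 3 = 0.7973

0.7973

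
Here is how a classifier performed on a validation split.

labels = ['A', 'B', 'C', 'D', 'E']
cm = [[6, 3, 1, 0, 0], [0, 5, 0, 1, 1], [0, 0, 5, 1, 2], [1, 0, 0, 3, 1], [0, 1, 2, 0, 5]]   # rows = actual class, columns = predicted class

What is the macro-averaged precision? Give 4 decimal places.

0.6387

Per-class precision (TP/(TP+FP)):
  A: TP=6, FP=0+0+1+0=1 → 6/7 = 0.85714
  B: TP=5, FP=3+0+0+1=4 → 5/9 = 0.55556
  C: TP=5, FP=1+0+0+2=3 → 5/8 = 0.62500
  D: TP=3, FP=0+1+1+0=2 → 3/5 = 0.60000
  E: TP=5, FP=0+1+2+1=4 → 5/9 = 0.55556
Macro-precision = mean = (0.85714 + 0.55556 + 0.62500 + 0.60000 + 0.55556) / 5 = 0.6387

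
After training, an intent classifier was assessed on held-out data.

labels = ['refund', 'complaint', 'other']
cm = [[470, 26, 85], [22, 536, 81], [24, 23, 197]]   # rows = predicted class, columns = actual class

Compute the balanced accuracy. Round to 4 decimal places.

0.7899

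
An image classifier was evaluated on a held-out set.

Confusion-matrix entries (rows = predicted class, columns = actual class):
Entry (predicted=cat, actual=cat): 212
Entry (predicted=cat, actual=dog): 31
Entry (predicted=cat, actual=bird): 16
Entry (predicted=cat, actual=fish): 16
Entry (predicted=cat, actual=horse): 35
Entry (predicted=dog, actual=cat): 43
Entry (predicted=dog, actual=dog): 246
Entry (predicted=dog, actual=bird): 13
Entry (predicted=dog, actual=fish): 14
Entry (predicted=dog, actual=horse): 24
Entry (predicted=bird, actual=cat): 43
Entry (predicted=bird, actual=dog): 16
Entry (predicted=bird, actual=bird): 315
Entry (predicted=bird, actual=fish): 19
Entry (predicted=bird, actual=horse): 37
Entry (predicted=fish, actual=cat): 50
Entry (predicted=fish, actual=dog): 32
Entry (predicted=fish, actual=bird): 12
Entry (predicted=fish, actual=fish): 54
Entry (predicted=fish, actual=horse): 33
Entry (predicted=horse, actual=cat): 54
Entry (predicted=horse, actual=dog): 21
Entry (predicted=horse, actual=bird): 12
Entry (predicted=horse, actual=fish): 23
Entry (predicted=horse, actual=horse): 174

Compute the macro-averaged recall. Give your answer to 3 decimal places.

0.619

Per-class recall (TP/(TP+FN)):
  cat: TP=212, FN=43+43+50+54=190 → 212/402 = 0.5274
  dog: TP=246, FN=31+16+32+21=100 → 246/346 = 0.7110
  bird: TP=315, FN=16+13+12+12=53 → 315/368 = 0.8560
  fish: TP=54, FN=16+14+19+23=72 → 54/126 = 0.4286
  horse: TP=174, FN=35+24+37+33=129 → 174/303 = 0.5743
Macro-recall = mean = (0.5274 + 0.7110 + 0.8560 + 0.4286 + 0.5743) / 5 = 0.619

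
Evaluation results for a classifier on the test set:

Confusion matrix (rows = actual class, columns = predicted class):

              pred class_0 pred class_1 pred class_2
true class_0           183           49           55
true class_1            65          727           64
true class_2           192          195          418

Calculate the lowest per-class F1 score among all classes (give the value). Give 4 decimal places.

Per-class F1 score (2·TP/(2·TP+FP+FN)):
  class_0: TP=183, FP=65+192=257, FN=49+55=104 → 366/727 = 0.50344
  class_1: TP=727, FP=49+195=244, FN=65+64=129 → 1454/1827 = 0.79584
  class_2: TP=418, FP=55+64=119, FN=192+195=387 → 836/1342 = 0.62295
Lowest is class 'class_0' with F1 score = 0.5034.

0.5034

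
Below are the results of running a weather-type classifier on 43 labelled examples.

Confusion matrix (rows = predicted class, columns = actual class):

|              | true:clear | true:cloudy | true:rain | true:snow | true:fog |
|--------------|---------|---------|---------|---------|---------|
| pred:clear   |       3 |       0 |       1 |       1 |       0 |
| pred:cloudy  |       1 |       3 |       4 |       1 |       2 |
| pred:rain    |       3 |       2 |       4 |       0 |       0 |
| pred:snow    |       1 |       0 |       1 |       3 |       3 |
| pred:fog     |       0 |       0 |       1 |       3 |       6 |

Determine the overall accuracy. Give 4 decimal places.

0.4419

Accuracy = trace / total = (3+3+4+3+6=19) / 43 = 19/43 = 0.4419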